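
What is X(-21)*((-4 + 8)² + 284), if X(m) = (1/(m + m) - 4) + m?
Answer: -52550/7 ≈ -7507.1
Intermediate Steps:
X(m) = -4 + m + 1/(2*m) (X(m) = (1/(2*m) - 4) + m = (-4 + 1/(2*m)) + m = -4 + m + 1/(2*m))
X(-21)*((-4 + 8)² + 284) = (-4 - 21 + (½)/(-21))*((-4 + 8)² + 284) = (-4 - 21 + (½)*(-1/21))*(4² + 284) = (-4 - 21 - 1/42)*(16 + 284) = -1051/42*300 = -52550/7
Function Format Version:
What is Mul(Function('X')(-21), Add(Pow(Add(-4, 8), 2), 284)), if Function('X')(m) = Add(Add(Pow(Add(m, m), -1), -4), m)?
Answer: Rational(-52550, 7) ≈ -7507.1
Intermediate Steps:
Function('X')(m) = Add(-4, m, Mul(Rational(1, 2), Pow(m, -1))) (Function('X')(m) = Add(Add(Pow(Mul(2, m), -1), -4), m) = Add(Add(Mul(Rational(1, 2), Pow(m, -1)), -4), m) = Add(Add(-4, Mul(Rational(1, 2), Pow(m, -1))), m) = Add(-4, m, Mul(Rational(1, 2), Pow(m, -1))))
Mul(Function('X')(-21), Add(Pow(Add(-4, 8), 2), 284)) = Mul(Add(-4, -21, Mul(Rational(1, 2), Pow(-21, -1))), Add(Pow(Add(-4, 8), 2), 284)) = Mul(Add(-4, -21, Mul(Rational(1, 2), Rational(-1, 21))), Add(Pow(4, 2), 284)) = Mul(Add(-4, -21, Rational(-1, 42)), Add(16, 284)) = Mul(Rational(-1051, 42), 300) = Rational(-52550, 7)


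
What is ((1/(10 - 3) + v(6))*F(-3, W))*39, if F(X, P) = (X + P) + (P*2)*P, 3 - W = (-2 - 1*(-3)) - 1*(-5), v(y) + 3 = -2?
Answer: -15912/7 ≈ -2273.1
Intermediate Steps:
v(y) = -5 (v(y) = -3 - 2 = -5)
W = -3 (W = 3 - ((-2 - 1*(-3)) - 1*(-5)) = 3 - ((-2 + 3) + 5) = 3 - (1 + 5) = 3 - 1*6 = 3 - 6 = -3)
F(X, P) = P + X + 2*P² (F(X, P) = (P + X) + (2*P)*P = (P + X) + 2*P² = P + X + 2*P²)
((1/(10 - 3) + v(6))*F(-3, W))*39 = ((1/(10 - 3) - 5)*(-3 - 3 + 2*(-3)²))*39 = ((1/7 - 5)*(-3 - 3 + 2*9))*39 = ((⅐ - 5)*(-3 - 3 + 18))*39 = -34/7*12*39 = -408/7*39 = -15912/7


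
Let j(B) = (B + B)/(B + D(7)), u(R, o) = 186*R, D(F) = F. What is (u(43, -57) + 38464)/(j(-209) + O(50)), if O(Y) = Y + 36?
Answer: 4692662/8895 ≈ 527.56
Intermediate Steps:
O(Y) = 36 + Y
j(B) = 2*B/(7 + B) (j(B) = (B + B)/(B + 7) = (2*B)/(7 + B) = 2*B/(7 + B))
(u(43, -57) + 38464)/(j(-209) + O(50)) = (186*43 + 38464)/(2*(-209)/(7 - 209) + (36 + 50)) = (7998 + 38464)/(2*(-209)/(-202) + 86) = 46462/(2*(-209)*(-1/202) + 86) = 46462/(209/101 + 86) = 46462/(8895/101) = 46462*(101/8895) = 4692662/8895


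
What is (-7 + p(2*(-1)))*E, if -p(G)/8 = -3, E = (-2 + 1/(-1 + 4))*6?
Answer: -170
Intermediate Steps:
E = -10 (E = (-2 + 1/3)*6 = (-2 + ⅓)*6 = -5/3*6 = -10)
p(G) = 24 (p(G) = -8*(-3) = 24)
(-7 + p(2*(-1)))*E = (-7 + 24)*(-10) = 17*(-10) = -170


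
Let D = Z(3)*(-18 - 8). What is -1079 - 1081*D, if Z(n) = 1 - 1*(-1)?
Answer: 55133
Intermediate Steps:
Z(n) = 2 (Z(n) = 1 + 1 = 2)
D = -52 (D = 2*(-18 - 8) = 2*(-26) = -52)
-1079 - 1081*D = -1079 - 1081*(-52) = -1079 + 56212 = 55133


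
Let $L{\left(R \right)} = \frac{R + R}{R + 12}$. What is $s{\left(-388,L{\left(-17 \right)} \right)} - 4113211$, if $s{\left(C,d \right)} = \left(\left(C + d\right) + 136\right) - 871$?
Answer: $- \frac{20571636}{5} \approx -4.1143 \cdot 10^{6}$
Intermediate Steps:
$L{\left(R \right)} = \frac{2 R}{12 + R}$
$s{\left(C,d \right)} = -735 + C + d$ ($s{\left(C,d \right)} = \left(136 + C + d\right) - 871 = -735 + C + d$)
$s{\left(-388,L{\left(-17 \right)} \right)} - 4113211 = \left(-735 - 388 + 2 \left(-17\right) \frac{1}{12 - 17}\right) - 4113211 = \left(-735 - 388 + 2 \left(-17\right) \frac{1}{-5}\right) - 4113211 = \left(-735 - 388 + 2 \left(-17\right) \left(- \frac{1}{5}\right)\right) - 4113211 = \left(-735 - 388 + \frac{34}{5}\right) - 4113211 = - \frac{5581}{5} - 4113211 = - \frac{20571636}{5}$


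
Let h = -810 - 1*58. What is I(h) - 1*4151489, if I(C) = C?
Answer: -4152357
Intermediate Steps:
h = -868 (h = -810 - 58 = -868)
I(h) - 1*4151489 = -868 - 1*4151489 = -868 - 4151489 = -4152357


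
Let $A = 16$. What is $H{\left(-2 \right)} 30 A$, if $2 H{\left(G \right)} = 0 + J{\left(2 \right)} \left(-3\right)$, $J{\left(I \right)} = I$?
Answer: $-1440$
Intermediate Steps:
$H{\left(G \right)} = -3$ ($H{\left(G \right)} = \frac{0 + 2 \left(-3\right)}{2} = \frac{0 - 6}{2} = \frac{1}{2} \left(-6\right) = -3$)
$H{\left(-2 \right)} 30 A = \left(-3\right) 30 \cdot 16 = \left(-90\right) 16 = -1440$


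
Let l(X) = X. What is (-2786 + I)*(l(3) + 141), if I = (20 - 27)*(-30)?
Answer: -370944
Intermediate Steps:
I = 210 (I = -7*(-30) = 210)
(-2786 + I)*(l(3) + 141) = (-2786 + 210)*(3 + 141) = -2576*144 = -370944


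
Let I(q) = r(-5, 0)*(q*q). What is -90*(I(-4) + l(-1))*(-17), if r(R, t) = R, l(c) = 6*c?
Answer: -131580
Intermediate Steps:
I(q) = -5*q**2 (I(q) = -5*q*q = -5*q**2)
-90*(I(-4) + l(-1))*(-17) = -90*(-5*(-4)**2 + 6*(-1))*(-17) = -90*(-5*16 - 6)*(-17) = -90*(-80 - 6)*(-17) = -90*(-86)*(-17) = -18*(-430)*(-17) = 7740*(-17) = -131580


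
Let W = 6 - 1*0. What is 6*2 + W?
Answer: 18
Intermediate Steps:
W = 6 (W = 6 + 0 = 6)
6*2 + W = 6*2 + 6 = 12 + 6 = 18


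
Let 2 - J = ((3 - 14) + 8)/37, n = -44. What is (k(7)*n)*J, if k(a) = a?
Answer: -23716/37 ≈ -640.97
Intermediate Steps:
J = 77/37 (J = 2 - ((3 - 14) + 8)/37 = 2 - (-11 + 8)/37 = 2 - (-3)/37 = 2 - 1*(-3/37) = 2 + 3/37 = 77/37 ≈ 2.0811)
(k(7)*n)*J = (7*(-44))*(77/37) = -308*77/37 = -23716/37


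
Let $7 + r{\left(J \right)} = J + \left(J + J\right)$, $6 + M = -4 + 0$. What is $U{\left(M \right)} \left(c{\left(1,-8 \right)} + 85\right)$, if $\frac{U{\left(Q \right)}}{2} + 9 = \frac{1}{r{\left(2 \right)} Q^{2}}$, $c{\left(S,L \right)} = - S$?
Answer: $- \frac{37842}{25} \approx -1513.7$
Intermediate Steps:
$M = -10$ ($M = -6 + \left(-4 + 0\right) = -6 - 4 = -10$)
$r{\left(J \right)} = -7 + 3 J$ ($r{\left(J \right)} = -7 + \left(J + \left(J + J\right)\right) = -7 + \left(J + 2 J\right) = -7 + 3 J$)
$U{\left(Q \right)} = -18 - \frac{2}{Q^{2}}$ ($U{\left(Q \right)} = -18 + \frac{2}{\left(-7 + 3 \cdot 2\right) Q^{2}} = -18 + \frac{2}{\left(-7 + 6\right) Q^{2}} = -18 + \frac{2}{\left(-1\right) Q^{2}} = -18 + 2 \left(- \frac{1}{Q^{2}}\right) = -18 - \frac{2}{Q^{2}}$)
$U{\left(M \right)} \left(c{\left(1,-8 \right)} + 85\right) = \left(-18 - \frac{2}{100}\right) \left(\left(-1\right) 1 + 85\right) = \left(-18 - \frac{1}{50}\right) \left(-1 + 85\right) = \left(-18 - \frac{1}{50}\right) 84 = \left(- \frac{901}{50}\right) 84 = - \frac{37842}{25}$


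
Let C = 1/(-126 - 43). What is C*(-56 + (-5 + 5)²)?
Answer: 56/169 ≈ 0.33136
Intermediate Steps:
C = -1/169 (C = 1/(-169) = -1/169 ≈ -0.0059172)
C*(-56 + (-5 + 5)²) = -(-56 + (-5 + 5)²)/169 = -(-56 + 0²)/169 = -(-56 + 0)/169 = -1/169*(-56) = 56/169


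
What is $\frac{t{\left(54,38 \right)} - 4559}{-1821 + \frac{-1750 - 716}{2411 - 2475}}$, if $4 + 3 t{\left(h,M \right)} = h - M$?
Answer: $\frac{145760}{57039} \approx 2.5554$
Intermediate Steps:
$t{\left(h,M \right)} = - \frac{4}{3} - \frac{M}{3} + \frac{h}{3}$ ($t{\left(h,M \right)} = - \frac{4}{3} + \frac{h - M}{3} = - \frac{4}{3} - \left(- \frac{h}{3} + \frac{M}{3}\right) = - \frac{4}{3} - \frac{M}{3} + \frac{h}{3}$)
$\frac{t{\left(54,38 \right)} - 4559}{-1821 + \frac{-1750 - 716}{2411 - 2475}} = \frac{\left(- \frac{4}{3} - \frac{38}{3} + \frac{1}{3} \cdot 54\right) - 4559}{-1821 + \frac{-1750 - 716}{2411 - 2475}} = \frac{\left(- \frac{4}{3} - \frac{38}{3} + 18\right) - 4559}{-1821 - \frac{2466}{-64}} = \frac{4 - 4559}{-1821 - - \frac{1233}{32}} = - \frac{4555}{-1821 + \frac{1233}{32}} = - \frac{4555}{- \frac{57039}{32}} = \left(-4555\right) \left(- \frac{32}{57039}\right) = \frac{145760}{57039}$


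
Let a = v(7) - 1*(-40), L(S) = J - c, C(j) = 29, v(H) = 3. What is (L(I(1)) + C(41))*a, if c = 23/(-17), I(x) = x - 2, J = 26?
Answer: 41194/17 ≈ 2423.2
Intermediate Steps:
I(x) = -2 + x
c = -23/17 (c = 23*(-1/17) = -23/17 ≈ -1.3529)
L(S) = 465/17 (L(S) = 26 - 1*(-23/17) = 26 + 23/17 = 465/17)
a = 43 (a = 3 - 1*(-40) = 3 + 40 = 43)
(L(I(1)) + C(41))*a = (465/17 + 29)*43 = (958/17)*43 = 41194/17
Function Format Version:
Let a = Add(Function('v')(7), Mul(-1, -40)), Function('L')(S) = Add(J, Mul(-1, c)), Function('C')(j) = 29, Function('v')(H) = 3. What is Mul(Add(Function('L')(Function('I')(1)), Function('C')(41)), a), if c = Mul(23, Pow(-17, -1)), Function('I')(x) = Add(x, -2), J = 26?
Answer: Rational(41194, 17) ≈ 2423.2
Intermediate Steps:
Function('I')(x) = Add(-2, x)
c = Rational(-23, 17) (c = Mul(23, Rational(-1, 17)) = Rational(-23, 17) ≈ -1.3529)
Function('L')(S) = Rational(465, 17) (Function('L')(S) = Add(26, Mul(-1, Rational(-23, 17))) = Add(26, Rational(23, 17)) = Rational(465, 17))
a = 43 (a = Add(3, Mul(-1, -40)) = Add(3, 40) = 43)
Mul(Add(Function('L')(Function('I')(1)), Function('C')(41)), a) = Mul(Add(Rational(465, 17), 29), 43) = Mul(Rational(958, 17), 43) = Rational(41194, 17)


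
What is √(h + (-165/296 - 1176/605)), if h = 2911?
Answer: √192715964830/8140 ≈ 53.930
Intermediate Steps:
√(h + (-165/296 - 1176/605)) = √(2911 + (-165/296 - 1176/605)) = √(2911 - 447921/179080) = √(520853959/179080) = √192715964830/8140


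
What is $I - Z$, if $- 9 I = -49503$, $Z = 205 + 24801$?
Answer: $- \frac{58517}{3} \approx -19506.0$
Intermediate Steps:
$Z = 25006$
$I = \frac{16501}{3}$ ($I = \left(- \frac{1}{9}\right) \left(-49503\right) = \frac{16501}{3} \approx 5500.3$)
$I - Z = \frac{16501}{3} - 25006 = - \frac{58517}{3}$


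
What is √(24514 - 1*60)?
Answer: √24454 ≈ 156.38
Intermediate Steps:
√(24514 - 1*60) = √(24514 - 60) = √24454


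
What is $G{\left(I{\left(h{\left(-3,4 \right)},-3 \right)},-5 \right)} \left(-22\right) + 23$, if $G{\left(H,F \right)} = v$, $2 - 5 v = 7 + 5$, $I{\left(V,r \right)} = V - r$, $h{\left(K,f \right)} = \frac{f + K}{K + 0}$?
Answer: $67$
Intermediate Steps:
$h{\left(K,f \right)} = \frac{K + f}{K}$
$v = -2$ ($v = \frac{2}{5} - \frac{7 + 5}{5} = \frac{2}{5} - \frac{12}{5} = -2$)
$G{\left(H,F \right)} = -2$
$G{\left(I{\left(h{\left(-3,4 \right)},-3 \right)},-5 \right)} \left(-22\right) + 23 = \left(-2\right) \left(-22\right) + 23 = 44 + 23 = 67$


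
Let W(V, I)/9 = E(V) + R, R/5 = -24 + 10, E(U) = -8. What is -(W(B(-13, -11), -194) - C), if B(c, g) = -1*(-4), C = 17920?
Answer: 18622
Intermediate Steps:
R = -70 (R = 5*(-24 + 10) = 5*(-14) = -70)
B(c, g) = 4
W(V, I) = -702 (W(V, I) = 9*(-8 - 70) = 9*(-78) = -702)
-(W(B(-13, -11), -194) - C) = -(-702 - 1*17920) = -(-702 - 17920) = -1*(-18622) = 18622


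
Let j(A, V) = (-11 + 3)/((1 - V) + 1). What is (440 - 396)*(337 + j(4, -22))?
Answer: 44440/3 ≈ 14813.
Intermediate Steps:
j(A, V) = -8/(2 - V)
(440 - 396)*(337 + j(4, -22)) = (440 - 396)*(337 + 8/(-2 - 22)) = 44*(337 + 8/(-24)) = 44*(337 + 8*(-1/24)) = 44*(337 - ⅓) = 44*(1010/3) = 44440/3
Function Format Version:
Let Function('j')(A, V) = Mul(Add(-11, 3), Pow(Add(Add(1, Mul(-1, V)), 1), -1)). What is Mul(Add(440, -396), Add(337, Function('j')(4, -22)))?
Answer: Rational(44440, 3) ≈ 14813.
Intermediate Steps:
Function('j')(A, V) = Mul(-8, Pow(Add(2, Mul(-1, V)), -1))
Mul(Add(440, -396), Add(337, Function('j')(4, -22))) = Mul(Add(440, -396), Add(337, Mul(8, Pow(Add(-2, -22), -1)))) = Mul(44, Add(337, Mul(8, Pow(-24, -1)))) = Mul(44, Add(337, Mul(8, Rational(-1, 24)))) = Mul(44, Add(337, Rational(-1, 3))) = Mul(44, Rational(1010, 3)) = Rational(44440, 3)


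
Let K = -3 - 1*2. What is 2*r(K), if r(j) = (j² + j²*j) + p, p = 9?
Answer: -182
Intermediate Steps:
K = -5 (K = -3 - 2 = -5)
r(j) = 9 + j² + j³ (r(j) = (j² + j²*j) + 9 = (j² + j³) + 9 = 9 + j² + j³)
2*r(K) = 2*(9 + (-5)² + (-5)³) = 2*(9 + 25 - 125) = 2*(-91) = -182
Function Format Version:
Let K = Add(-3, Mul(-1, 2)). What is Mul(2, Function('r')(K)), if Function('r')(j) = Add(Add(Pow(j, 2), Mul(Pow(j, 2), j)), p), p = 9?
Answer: -182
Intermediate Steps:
K = -5 (K = Add(-3, -2) = -5)
Function('r')(j) = Add(9, Pow(j, 2), Pow(j, 3)) (Function('r')(j) = Add(Add(Pow(j, 2), Mul(Pow(j, 2), j)), 9) = Add(Add(Pow(j, 2), Pow(j, 3)), 9) = Add(9, Pow(j, 2), Pow(j, 3)))
Mul(2, Function('r')(K)) = Mul(2, Add(9, Pow(-5, 2), Pow(-5, 3))) = Mul(2, Add(9, 25, -125)) = Mul(2, -91) = -182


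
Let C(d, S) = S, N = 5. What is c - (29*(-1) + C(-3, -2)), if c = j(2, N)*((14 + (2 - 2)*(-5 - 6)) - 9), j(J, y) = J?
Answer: 41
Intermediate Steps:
c = 10 (c = 2*((14 + (2 - 2)*(-5 - 6)) - 9) = 2*((14 + 0*(-11)) - 9) = 2*((14 + 0) - 9) = 2*(14 - 9) = 2*5 = 10)
c - (29*(-1) + C(-3, -2)) = 10 - (29*(-1) - 2) = 10 - (-29 - 2) = 10 - 1*(-31) = 10 + 31 = 41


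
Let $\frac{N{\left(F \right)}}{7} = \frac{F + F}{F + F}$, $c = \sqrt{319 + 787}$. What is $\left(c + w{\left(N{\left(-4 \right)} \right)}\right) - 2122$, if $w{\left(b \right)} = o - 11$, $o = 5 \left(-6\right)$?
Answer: $-2163 + \sqrt{1106} \approx -2129.7$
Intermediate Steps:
$c = \sqrt{1106} \approx 33.257$
$N{\left(F \right)} = 7$ ($N{\left(F \right)} = 7 \frac{F + F}{F + F} = 7 \frac{2 F}{2 F} = 7 \cdot 2 F \frac{1}{2 F} = 7 \cdot 1 = 7$)
$o = -30$
$w{\left(b \right)} = -41$ ($w{\left(b \right)} = -30 - 11 = -41$)
$\left(c + w{\left(N{\left(-4 \right)} \right)}\right) - 2122 = \left(\sqrt{1106} - 41\right) - 2122 = \left(-41 + \sqrt{1106}\right) - 2122 = -2163 + \sqrt{1106}$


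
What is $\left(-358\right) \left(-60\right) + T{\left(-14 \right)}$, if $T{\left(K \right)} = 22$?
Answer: $21502$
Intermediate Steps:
$\left(-358\right) \left(-60\right) + T{\left(-14 \right)} = \left(-358\right) \left(-60\right) + 22 = 21480 + 22 = 21502$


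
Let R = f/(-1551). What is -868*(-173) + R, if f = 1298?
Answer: 21173006/141 ≈ 1.5016e+5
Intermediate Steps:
R = -118/141 (R = 1298/(-1551) = 1298*(-1/1551) = -118/141 ≈ -0.83688)
-868*(-173) + R = -868*(-173) - 118/141 = 150164 - 118/141 = 21173006/141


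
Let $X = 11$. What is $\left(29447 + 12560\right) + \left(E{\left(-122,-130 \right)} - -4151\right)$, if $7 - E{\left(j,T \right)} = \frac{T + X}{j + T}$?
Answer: $\frac{1661923}{36} \approx 46165.0$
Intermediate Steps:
$E{\left(j,T \right)} = 7 - \frac{11 + T}{T + j}$ ($E{\left(j,T \right)} = 7 - \frac{T + 11}{j + T} = 7 - \frac{11 + T}{T + j}$)
$\left(29447 + 12560\right) + \left(E{\left(-122,-130 \right)} - -4151\right) = \left(29447 + 12560\right) + \left(\frac{-11 + 6 \left(-130\right) + 7 \left(-122\right)}{-130 - 122} - -4151\right) = 42007 + \left(\frac{-11 - 780 - 854}{-252} + 4151\right) = 42007 + \left(\left(- \frac{1}{252}\right) \left(-1645\right) + 4151\right) = 42007 + \left(\frac{235}{36} + 4151\right) = 42007 + \frac{149671}{36} = \frac{1661923}{36}$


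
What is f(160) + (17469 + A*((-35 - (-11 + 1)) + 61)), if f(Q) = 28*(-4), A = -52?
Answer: 15485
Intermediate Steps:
f(Q) = -112
f(160) + (17469 + A*((-35 - (-11 + 1)) + 61)) = -112 + (17469 - 52*((-35 - (-11 + 1)) + 61)) = -112 + (17469 - 52*((-35 - 1*(-10)) + 61)) = -112 + (17469 - 52*((-35 + 10) + 61)) = -112 + (17469 - 52*(-25 + 61)) = -112 + (17469 - 52*36) = -112 + (17469 - 1872) = -112 + 15597 = 15485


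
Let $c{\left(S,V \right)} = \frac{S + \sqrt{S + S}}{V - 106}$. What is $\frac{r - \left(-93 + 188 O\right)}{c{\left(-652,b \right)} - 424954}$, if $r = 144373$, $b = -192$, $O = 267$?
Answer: $- \frac{444688331409300}{2004573164776363} + \frac{7023115 i \sqrt{326}}{2004573164776363} \approx -0.22184 + 6.3258 \cdot 10^{-8} i$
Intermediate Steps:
$c{\left(S,V \right)} = \frac{S + \sqrt{2} \sqrt{S}}{-106 + V}$ ($c{\left(S,V \right)} = \frac{S + \sqrt{2 S}}{-106 + V} = \frac{S + \sqrt{2} \sqrt{S}}{-106 + V}$)
$\frac{r - \left(-93 + 188 O\right)}{c{\left(-652,b \right)} - 424954} = \frac{144373 + \left(93 - 50196\right)}{\frac{-652 + \sqrt{2} \sqrt{-652}}{-106 - 192} - 424954} = \frac{144373 + \left(93 - 50196\right)}{\frac{-652 + \sqrt{2} \cdot 2 i \sqrt{163}}{-298} - 424954} = \frac{144373 - 50103}{- \frac{-652 + 2 i \sqrt{326}}{298} - 424954} = \frac{94270}{\left(\frac{326}{149} - \frac{i \sqrt{326}}{149}\right) - 424954} = \frac{94270}{- \frac{63317820}{149} - \frac{i \sqrt{326}}{149}}$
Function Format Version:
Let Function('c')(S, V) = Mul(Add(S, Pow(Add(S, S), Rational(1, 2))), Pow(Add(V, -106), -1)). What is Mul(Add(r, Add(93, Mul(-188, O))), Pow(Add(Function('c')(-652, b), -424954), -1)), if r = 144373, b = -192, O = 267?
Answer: Add(Rational(-444688331409300, 2004573164776363), Mul(Rational(7023115, 2004573164776363), I, Pow(326, Rational(1, 2)))) ≈ Add(-0.22184, Mul(6.3258e-8, I))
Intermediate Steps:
Function('c')(S, V) = Mul(Pow(Add(-106, V), -1), Add(S, Mul(Pow(2, Rational(1, 2)), Pow(S, Rational(1, 2))))) (Function('c')(S, V) = Mul(Add(S, Pow(Mul(2, S), Rational(1, 2))), Pow(Add(-106, V), -1)) = Mul(Add(S, Mul(Pow(2, Rational(1, 2)), Pow(S, Rational(1, 2)))), Pow(Add(-106, V), -1)) = Mul(Pow(Add(-106, V), -1), Add(S, Mul(Pow(2, Rational(1, 2)), Pow(S, Rational(1, 2))))))
Mul(Add(r, Add(93, Mul(-188, O))), Pow(Add(Function('c')(-652, b), -424954), -1)) = Mul(Add(144373, Add(93, Mul(-188, 267))), Pow(Add(Mul(Pow(Add(-106, -192), -1), Add(-652, Mul(Pow(2, Rational(1, 2)), Pow(-652, Rational(1, 2))))), -424954), -1)) = Mul(Add(144373, Add(93, -50196)), Pow(Add(Mul(Pow(-298, -1), Add(-652, Mul(Pow(2, Rational(1, 2)), Mul(2, I, Pow(163, Rational(1, 2)))))), -424954), -1)) = Mul(Add(144373, -50103), Pow(Add(Mul(Rational(-1, 298), Add(-652, Mul(2, I, Pow(326, Rational(1, 2))))), -424954), -1)) = Mul(94270, Pow(Add(Add(Rational(326, 149), Mul(Rational(-1, 149), I, Pow(326, Rational(1, 2)))), -424954), -1)) = Mul(94270, Pow(Add(Rational(-63317820, 149), Mul(Rational(-1, 149), I, Pow(326, Rational(1, 2)))), -1))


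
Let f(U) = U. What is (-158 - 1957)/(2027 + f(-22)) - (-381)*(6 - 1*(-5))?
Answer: 1680168/401 ≈ 4189.9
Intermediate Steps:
(-158 - 1957)/(2027 + f(-22)) - (-381)*(6 - 1*(-5)) = (-158 - 1957)/(2027 - 22) - (-381)*(6 - 1*(-5)) = -2115/2005 - (-381)*(6 + 5) = -2115*1/2005 - (-381)*11 = -423/401 - 1*(-4191) = -423/401 + 4191 = 1680168/401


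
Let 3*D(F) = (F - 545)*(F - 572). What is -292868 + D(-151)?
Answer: -125132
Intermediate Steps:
D(F) = (-572 + F)*(-545 + F)/3 (D(F) = ((F - 545)*(F - 572))/3 = ((-545 + F)*(-572 + F))/3 = ((-572 + F)*(-545 + F))/3 = (-572 + F)*(-545 + F)/3)
-292868 + D(-151) = -292868 + (311740/3 - 1117/3*(-151) + (⅓)*(-151)²) = -292868 + (311740/3 + 168667/3 + (⅓)*22801) = -292868 + (311740/3 + 168667/3 + 22801/3) = -292868 + 167736 = -125132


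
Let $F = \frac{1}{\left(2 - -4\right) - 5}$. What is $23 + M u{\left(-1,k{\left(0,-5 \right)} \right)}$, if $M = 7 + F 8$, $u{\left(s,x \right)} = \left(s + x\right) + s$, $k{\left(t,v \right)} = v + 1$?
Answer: $-67$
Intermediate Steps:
$F = 1$ ($F = \frac{1}{\left(2 + 4\right) - 5} = \frac{1}{6 - 5} = 1^{-1} = 1$)
$k{\left(t,v \right)} = 1 + v$
$u{\left(s,x \right)} = x + 2 s$
$M = 15$ ($M = 7 + 1 \cdot 8 = 7 + 8 = 15$)
$23 + M u{\left(-1,k{\left(0,-5 \right)} \right)} = 23 + 15 \left(\left(1 - 5\right) + 2 \left(-1\right)\right) = 23 + 15 \left(-4 - 2\right) = 23 + 15 \left(-6\right) = 23 - 90 = -67$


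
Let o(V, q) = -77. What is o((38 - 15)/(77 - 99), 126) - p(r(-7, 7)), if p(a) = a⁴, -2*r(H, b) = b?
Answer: -3633/16 ≈ -227.06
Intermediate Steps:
r(H, b) = -b/2
o((38 - 15)/(77 - 99), 126) - p(r(-7, 7)) = -77 - (-½*7)⁴ = -77 - (-7/2)⁴ = -77 - 1*2401/16 = -77 - 2401/16 = -3633/16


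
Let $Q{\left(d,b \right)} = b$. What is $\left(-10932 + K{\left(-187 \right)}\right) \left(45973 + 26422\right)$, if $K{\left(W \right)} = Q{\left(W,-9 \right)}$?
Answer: $-792073695$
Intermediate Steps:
$K{\left(W \right)} = -9$
$\left(-10932 + K{\left(-187 \right)}\right) \left(45973 + 26422\right) = \left(-10932 - 9\right) \left(45973 + 26422\right) = \left(-10941\right) 72395 = -792073695$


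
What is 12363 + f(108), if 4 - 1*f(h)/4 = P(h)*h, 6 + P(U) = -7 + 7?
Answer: 14971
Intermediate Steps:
P(U) = -6 (P(U) = -6 + (-7 + 7) = -6 + 0 = -6)
f(h) = 16 + 24*h (f(h) = 16 - (-24)*h = 16 + 24*h)
12363 + f(108) = 12363 + (16 + 24*108) = 12363 + (16 + 2592) = 12363 + 2608 = 14971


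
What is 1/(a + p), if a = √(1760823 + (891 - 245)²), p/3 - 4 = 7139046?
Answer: 21417150/458694311944361 - √2178139/458694311944361 ≈ 4.6688e-8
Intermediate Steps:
p = 21417150 (p = 12 + 3*7139046 = 12 + 21417138 = 21417150)
a = √2178139 (a = √(1760823 + 646²) = √(1760823 + 417316) = √2178139 ≈ 1475.9)
1/(a + p) = 1/(√2178139 + 21417150) = 1/(21417150 + √2178139)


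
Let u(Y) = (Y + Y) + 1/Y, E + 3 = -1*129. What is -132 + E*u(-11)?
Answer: 2784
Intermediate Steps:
E = -132 (E = -3 - 1*129 = -3 - 129 = -132)
u(Y) = 1/Y + 2*Y (u(Y) = 2*Y + 1/Y = 1/Y + 2*Y)
-132 + E*u(-11) = -132 - 132*(1/(-11) + 2*(-11)) = -132 - 132*(-1/11 - 22) = -132 - 132*(-243/11) = -132 + 2916 = 2784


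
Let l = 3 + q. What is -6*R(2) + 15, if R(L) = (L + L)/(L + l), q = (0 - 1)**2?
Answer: 11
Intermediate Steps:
q = 1 (q = (-1)**2 = 1)
l = 4 (l = 3 + 1 = 4)
R(L) = 2*L/(4 + L) (R(L) = (L + L)/(L + 4) = (2*L)/(4 + L) = 2*L/(4 + L))
-6*R(2) + 15 = -12*2/(4 + 2) + 15 = -12*2/6 + 15 = -6*2/3 + 15 = -4 + 15 = 11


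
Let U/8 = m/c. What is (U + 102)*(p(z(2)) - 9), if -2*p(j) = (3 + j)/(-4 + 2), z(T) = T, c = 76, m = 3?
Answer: -15066/19 ≈ -792.95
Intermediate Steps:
U = 6/19 (U = 8*(3/76) = 6/19 ≈ 0.31579)
p(j) = ¾ + j/4 (p(j) = -(3 + j)/(2*(-4 + 2)) = -(3 + j)/(2*(-2)) = -(3 + j)*(-1)/(2*2) = -(-3/2 - j/2)/2 = ¾ + j/4)
(U + 102)*(p(z(2)) - 9) = (6/19 + 102)*((¾ + (¼)*2) - 9) = 1944*((¾ + ½) - 9)/19 = 1944*(5/4 - 9)/19 = (1944/19)*(-31/4) = -15066/19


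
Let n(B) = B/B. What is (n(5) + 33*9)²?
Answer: 88804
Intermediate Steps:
n(B) = 1
(n(5) + 33*9)² = (1 + 33*9)² = (1 + 297)² = 298² = 88804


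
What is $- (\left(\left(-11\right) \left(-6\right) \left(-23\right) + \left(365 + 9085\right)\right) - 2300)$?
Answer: $-5632$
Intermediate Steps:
$- (\left(\left(-11\right) \left(-6\right) \left(-23\right) + \left(365 + 9085\right)\right) - 2300) = - (\left(66 \left(-23\right) + 9450\right) + \left(-8353 + 6053\right)) = - (\left(-1518 + 9450\right) - 2300) = - (7932 - 2300) = \left(-1\right) 5632 = -5632$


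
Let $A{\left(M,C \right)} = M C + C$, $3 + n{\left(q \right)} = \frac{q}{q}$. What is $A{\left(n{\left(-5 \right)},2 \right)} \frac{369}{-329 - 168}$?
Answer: $\frac{738}{497} \approx 1.4849$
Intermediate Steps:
$n{\left(q \right)} = -2$ ($n{\left(q \right)} = -3 + \frac{q}{q} = -3 + 1 = -2$)
$A{\left(M,C \right)} = C + C M$ ($A{\left(M,C \right)} = C M + C = C + C M$)
$A{\left(n{\left(-5 \right)},2 \right)} \frac{369}{-329 - 168} = 2 \left(1 - 2\right) \frac{369}{-329 - 168} = 2 \left(-1\right) \frac{369}{-497} = - 2 \cdot 369 \left(- \frac{1}{497}\right) = \left(-2\right) \left(- \frac{369}{497}\right) = \frac{738}{497}$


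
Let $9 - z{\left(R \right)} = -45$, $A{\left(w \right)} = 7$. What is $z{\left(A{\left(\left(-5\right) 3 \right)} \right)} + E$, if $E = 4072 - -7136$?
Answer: $11262$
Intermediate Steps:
$z{\left(R \right)} = 54$ ($z{\left(R \right)} = 9 - -45 = 9 + 45 = 54$)
$E = 11208$ ($E = 4072 + 7136 = 11208$)
$z{\left(A{\left(\left(-5\right) 3 \right)} \right)} + E = 54 + 11208 = 11262$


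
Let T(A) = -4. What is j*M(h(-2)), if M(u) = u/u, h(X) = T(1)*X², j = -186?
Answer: -186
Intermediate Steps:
h(X) = -4*X²
M(u) = 1
j*M(h(-2)) = -186*1 = -186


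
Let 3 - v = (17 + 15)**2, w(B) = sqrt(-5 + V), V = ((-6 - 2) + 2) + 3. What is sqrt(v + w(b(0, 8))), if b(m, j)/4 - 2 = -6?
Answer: sqrt(-1021 + 2*I*sqrt(2)) ≈ 0.04426 + 31.953*I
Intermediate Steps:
b(m, j) = -16 (b(m, j) = 8 + 4*(-6) = 8 - 24 = -16)
V = -3 (V = (-8 + 2) + 3 = -6 + 3 = -3)
w(B) = 2*I*sqrt(2) (w(B) = sqrt(-5 - 3) = sqrt(-8) = 2*I*sqrt(2))
v = -1021 (v = 3 - (17 + 15)**2 = 3 - 1*32**2 = 3 - 1*1024 = 3 - 1024 = -1021)
sqrt(v + w(b(0, 8))) = sqrt(-1021 + 2*I*sqrt(2))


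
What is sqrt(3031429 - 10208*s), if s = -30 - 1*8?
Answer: sqrt(3419333) ≈ 1849.1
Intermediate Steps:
s = -38 (s = -30 - 8 = -38)
sqrt(3031429 - 10208*s) = sqrt(3031429 - 10208*(-38)) = sqrt(3031429 + 387904) = sqrt(3419333)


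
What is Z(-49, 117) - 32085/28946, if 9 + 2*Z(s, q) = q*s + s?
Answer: -41922614/14473 ≈ -2896.6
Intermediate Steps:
Z(s, q) = -9/2 + s/2 + q*s/2 (Z(s, q) = -9/2 + (q*s + s)/2 = -9/2 + (s + q*s)/2 = -9/2 + (s/2 + q*s/2) = -9/2 + s/2 + q*s/2)
Z(-49, 117) - 32085/28946 = (-9/2 + (½)*(-49) + (½)*117*(-49)) - 32085/28946 = (-9/2 - 49/2 - 5733/2) - 32085/28946 = -5791/2 - 1*32085/28946 = -5791/2 - 32085/28946 = -41922614/14473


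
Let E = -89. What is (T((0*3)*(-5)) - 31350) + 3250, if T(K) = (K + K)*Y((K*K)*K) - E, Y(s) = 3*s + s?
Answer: -28011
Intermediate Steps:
Y(s) = 4*s
T(K) = 89 + 8*K**4 (T(K) = (K + K)*(4*((K*K)*K)) - 1*(-89) = (2*K)*(4*(K**2*K)) + 89 = (2*K)*(4*K**3) + 89 = 8*K**4 + 89 = 89 + 8*K**4)
(T((0*3)*(-5)) - 31350) + 3250 = ((89 + 8*((0*3)*(-5))**4) - 31350) + 3250 = ((89 + 8*(0*(-5))**4) - 31350) + 3250 = ((89 + 8*0**4) - 31350) + 3250 = ((89 + 8*0) - 31350) + 3250 = ((89 + 0) - 31350) + 3250 = (89 - 31350) + 3250 = -31261 + 3250 = -28011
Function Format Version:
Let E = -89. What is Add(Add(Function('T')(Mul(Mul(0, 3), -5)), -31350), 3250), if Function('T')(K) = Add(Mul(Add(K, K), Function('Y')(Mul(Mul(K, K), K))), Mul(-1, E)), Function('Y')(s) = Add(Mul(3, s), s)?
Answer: -28011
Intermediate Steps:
Function('Y')(s) = Mul(4, s)
Function('T')(K) = Add(89, Mul(8, Pow(K, 4))) (Function('T')(K) = Add(Mul(Add(K, K), Mul(4, Mul(Mul(K, K), K))), Mul(-1, -89)) = Add(Mul(Mul(2, K), Mul(4, Mul(Pow(K, 2), K))), 89) = Add(Mul(Mul(2, K), Mul(4, Pow(K, 3))), 89) = Add(Mul(8, Pow(K, 4)), 89) = Add(89, Mul(8, Pow(K, 4))))
Add(Add(Function('T')(Mul(Mul(0, 3), -5)), -31350), 3250) = Add(Add(Add(89, Mul(8, Pow(Mul(Mul(0, 3), -5), 4))), -31350), 3250) = Add(Add(Add(89, Mul(8, Pow(Mul(0, -5), 4))), -31350), 3250) = Add(Add(Add(89, Mul(8, Pow(0, 4))), -31350), 3250) = Add(Add(Add(89, Mul(8, 0)), -31350), 3250) = Add(Add(Add(89, 0), -31350), 3250) = Add(Add(89, -31350), 3250) = Add(-31261, 3250) = -28011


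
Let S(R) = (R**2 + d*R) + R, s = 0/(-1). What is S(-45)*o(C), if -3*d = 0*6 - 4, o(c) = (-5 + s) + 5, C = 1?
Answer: 0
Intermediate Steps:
s = 0 (s = 0*(-1) = 0)
o(c) = 0 (o(c) = (-5 + 0) + 5 = -5 + 5 = 0)
d = 4/3 (d = -(0*6 - 4)/3 = -(0 - 4)/3 = -1/3*(-4) = 4/3 ≈ 1.3333)
S(R) = R**2 + 7*R/3 (S(R) = (R**2 + 4*R/3) + R = R**2 + 7*R/3)
S(-45)*o(C) = ((1/3)*(-45)*(7 + 3*(-45)))*0 = ((1/3)*(-45)*(7 - 135))*0 = ((1/3)*(-45)*(-128))*0 = 1920*0 = 0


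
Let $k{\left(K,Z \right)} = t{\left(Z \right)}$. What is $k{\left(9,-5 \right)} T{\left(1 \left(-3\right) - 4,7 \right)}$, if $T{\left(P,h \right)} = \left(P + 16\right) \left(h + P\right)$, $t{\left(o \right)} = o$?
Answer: $0$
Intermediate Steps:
$T{\left(P,h \right)} = \left(16 + P\right) \left(P + h\right)$
$k{\left(K,Z \right)} = Z$
$k{\left(9,-5 \right)} T{\left(1 \left(-3\right) - 4,7 \right)} = - 5 \left(\left(1 \left(-3\right) - 4\right)^{2} + 16 \left(1 \left(-3\right) - 4\right) + 16 \cdot 7 + \left(1 \left(-3\right) - 4\right) 7\right) = - 5 \left(\left(-3 - 4\right)^{2} + 16 \left(-3 - 4\right) + 112 + \left(-3 - 4\right) 7\right) = - 5 \left(\left(-7\right)^{2} + 16 \left(-7\right) + 112 - 49\right) = - 5 \left(49 - 112 + 112 - 49\right) = \left(-5\right) 0 = 0$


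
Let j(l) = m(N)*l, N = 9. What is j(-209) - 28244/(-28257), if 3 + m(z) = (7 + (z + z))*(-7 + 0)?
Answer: 1051245158/28257 ≈ 37203.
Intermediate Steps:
m(z) = -52 - 14*z (m(z) = -3 + (7 + (z + z))*(-7 + 0) = -3 + (7 + 2*z)*(-7) = -3 + (-49 - 14*z) = -52 - 14*z)
j(l) = -178*l (j(l) = (-52 - 14*9)*l = (-52 - 126)*l = -178*l)
j(-209) - 28244/(-28257) = -178*(-209) - 28244/(-28257) = 37202 - 28244*(-1/28257) = 37202 + 28244/28257 = 1051245158/28257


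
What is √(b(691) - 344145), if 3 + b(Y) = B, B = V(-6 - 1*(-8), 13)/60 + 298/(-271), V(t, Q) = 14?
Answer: I*√22747173200790/8130 ≈ 586.64*I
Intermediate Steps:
B = -7043/8130 (B = 14/60 + 298/(-271) = 14*(1/60) + 298*(-1/271) = 7/30 - 298/271 = -7043/8130 ≈ -0.86630)
b(Y) = -31433/8130 (b(Y) = -3 - 7043/8130 = -31433/8130)
√(b(691) - 344145) = √(-31433/8130 - 344145) = √(-2797930283/8130) = I*√22747173200790/8130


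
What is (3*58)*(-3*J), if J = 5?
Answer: -2610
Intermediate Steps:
(3*58)*(-3*J) = (3*58)*(-3*5) = 174*(-15) = -2610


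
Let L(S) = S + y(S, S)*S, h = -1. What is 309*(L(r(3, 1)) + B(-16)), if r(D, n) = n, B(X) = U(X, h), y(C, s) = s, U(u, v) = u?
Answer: -4326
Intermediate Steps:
B(X) = X
L(S) = S + S² (L(S) = S + S*S = S + S²)
309*(L(r(3, 1)) + B(-16)) = 309*(1*(1 + 1) - 16) = 309*(1*2 - 16) = 309*(2 - 16) = 309*(-14) = -4326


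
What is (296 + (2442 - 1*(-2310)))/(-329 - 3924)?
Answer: -5048/4253 ≈ -1.1869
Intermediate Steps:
(296 + (2442 - 1*(-2310)))/(-329 - 3924) = (296 + (2442 + 2310))/(-4253) = (296 + 4752)*(-1/4253) = 5048*(-1/4253) = -5048/4253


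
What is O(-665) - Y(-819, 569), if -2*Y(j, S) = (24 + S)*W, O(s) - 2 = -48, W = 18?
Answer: 5291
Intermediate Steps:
O(s) = -46 (O(s) = 2 - 48 = -46)
Y(j, S) = -216 - 9*S (Y(j, S) = -(24 + S)*18/2 = -(432 + 18*S)/2 = -216 - 9*S)
O(-665) - Y(-819, 569) = -46 - (-216 - 9*569) = -46 - (-216 - 5121) = -46 - 1*(-5337) = -46 + 5337 = 5291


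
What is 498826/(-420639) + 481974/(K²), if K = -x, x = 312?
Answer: 2855173023/758271904 ≈ 3.7654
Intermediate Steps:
K = -312 (K = -1*312 = -312)
498826/(-420639) + 481974/(K²) = 498826/(-420639) + 481974/((-312)²) = 498826*(-1/420639) + 481974/97344 = -498826/420639 + 481974*(1/97344) = -498826/420639 + 80329/16224 = 2855173023/758271904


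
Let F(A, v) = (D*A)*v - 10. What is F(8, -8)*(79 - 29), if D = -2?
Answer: 5900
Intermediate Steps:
F(A, v) = -10 - 2*A*v (F(A, v) = (-2*A)*v - 10 = -2*A*v - 10 = -10 - 2*A*v)
F(8, -8)*(79 - 29) = (-10 - 2*8*(-8))*(79 - 29) = (-10 + 128)*50 = 118*50 = 5900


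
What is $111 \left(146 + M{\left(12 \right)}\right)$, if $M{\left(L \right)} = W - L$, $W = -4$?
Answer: $14430$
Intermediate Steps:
$M{\left(L \right)} = -4 - L$
$111 \left(146 + M{\left(12 \right)}\right) = 111 \left(146 - 16\right) = 111 \cdot 130 = 14430$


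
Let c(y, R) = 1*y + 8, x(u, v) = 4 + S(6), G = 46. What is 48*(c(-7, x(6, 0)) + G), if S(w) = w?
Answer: 2256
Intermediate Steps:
x(u, v) = 10 (x(u, v) = 4 + 6 = 10)
c(y, R) = 8 + y (c(y, R) = y + 8 = 8 + y)
48*(c(-7, x(6, 0)) + G) = 48*((8 - 7) + 46) = 48*(1 + 46) = 48*47 = 2256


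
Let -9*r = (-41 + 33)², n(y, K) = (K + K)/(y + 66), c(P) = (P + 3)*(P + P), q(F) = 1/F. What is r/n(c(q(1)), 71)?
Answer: -2368/639 ≈ -3.7058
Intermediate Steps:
q(F) = 1/F
c(P) = 2*P*(3 + P) (c(P) = (3 + P)*(2*P) = 2*P*(3 + P))
n(y, K) = 2*K/(66 + y) (n(y, K) = (2*K)/(66 + y) = 2*K/(66 + y))
r = -64/9 (r = -(-41 + 33)²/9 = -⅑*(-8)² = -⅑*64 = -64/9 ≈ -7.1111)
r/n(c(q(1)), 71) = -64/(9*(2*71/(66 + 2*(3 + 1/1)/1))) = -64/(9*(2*71/(66 + 2*1*(3 + 1)))) = -64/(9*(2*71/(66 + 2*1*4))) = -64/(9*(2*71/(66 + 8))) = -64/(9*(2*71/74)) = -64/(9*(2*71*(1/74))) = -64/(9*71/37) = -64/9*37/71 = -2368/639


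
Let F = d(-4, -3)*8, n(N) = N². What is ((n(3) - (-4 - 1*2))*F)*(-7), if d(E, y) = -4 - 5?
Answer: 7560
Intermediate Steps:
d(E, y) = -9
F = -72 (F = -9*8 = -72)
((n(3) - (-4 - 1*2))*F)*(-7) = ((3² - (-4 - 1*2))*(-72))*(-7) = ((9 - (-4 - 2))*(-72))*(-7) = ((9 - 1*(-6))*(-72))*(-7) = ((9 + 6)*(-72))*(-7) = (15*(-72))*(-7) = -1080*(-7) = 7560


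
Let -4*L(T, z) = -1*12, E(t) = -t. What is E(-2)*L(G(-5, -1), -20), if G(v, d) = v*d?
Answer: 6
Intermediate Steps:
G(v, d) = d*v
L(T, z) = 3 (L(T, z) = -(-1)*12/4 = -¼*(-12) = 3)
E(-2)*L(G(-5, -1), -20) = -1*(-2)*3 = 2*3 = 6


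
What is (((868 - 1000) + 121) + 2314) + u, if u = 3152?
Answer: 5455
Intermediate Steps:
(((868 - 1000) + 121) + 2314) + u = (((868 - 1000) + 121) + 2314) + 3152 = ((-132 + 121) + 2314) + 3152 = (-11 + 2314) + 3152 = 2303 + 3152 = 5455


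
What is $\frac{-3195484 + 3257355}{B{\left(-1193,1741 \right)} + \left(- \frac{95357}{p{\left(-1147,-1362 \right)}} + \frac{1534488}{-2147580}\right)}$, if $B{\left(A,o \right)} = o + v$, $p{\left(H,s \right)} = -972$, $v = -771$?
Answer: $\frac{1195856299620}{20630736953} \approx 57.965$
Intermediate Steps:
$B{\left(A,o \right)} = -771 + o$ ($B{\left(A,o \right)} = o - 771 = -771 + o$)
$\frac{-3195484 + 3257355}{B{\left(-1193,1741 \right)} + \left(- \frac{95357}{p{\left(-1147,-1362 \right)}} + \frac{1534488}{-2147580}\right)} = \frac{-3195484 + 3257355}{\left(-771 + 1741\right) + \left(- \frac{95357}{-972} + \frac{1534488}{-2147580}\right)} = \frac{61871}{970 + \left(\left(-95357\right) \left(- \frac{1}{972}\right) + 1534488 \left(- \frac{1}{2147580}\right)\right)} = \frac{61871}{970 + \left(\frac{95357}{972} - \frac{127874}{178965}\right)} = \frac{61871}{970 + \frac{1882363553}{19328220}} = \frac{61871}{\frac{20630736953}{19328220}} = 61871 \cdot \frac{19328220}{20630736953} = \frac{1195856299620}{20630736953}$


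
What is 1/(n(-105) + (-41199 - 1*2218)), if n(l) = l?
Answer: -1/43522 ≈ -2.2977e-5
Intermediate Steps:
1/(n(-105) + (-41199 - 1*2218)) = 1/(-105 + (-41199 - 1*2218)) = 1/(-105 + (-41199 - 2218)) = 1/(-105 - 43417) = 1/(-43522) = -1/43522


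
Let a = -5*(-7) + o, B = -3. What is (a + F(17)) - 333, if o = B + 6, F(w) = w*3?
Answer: -244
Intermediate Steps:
F(w) = 3*w
o = 3 (o = -3 + 6 = 3)
a = 38 (a = -5*(-7) + 3 = 35 + 3 = 38)
(a + F(17)) - 333 = (38 + 3*17) - 333 = (38 + 51) - 333 = 89 - 333 = -244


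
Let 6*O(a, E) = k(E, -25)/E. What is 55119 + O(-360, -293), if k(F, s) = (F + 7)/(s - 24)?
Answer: 2374030306/43071 ≈ 55119.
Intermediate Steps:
k(F, s) = (7 + F)/(-24 + s)
O(a, E) = (-1/7 - E/49)/(6*E) (O(a, E) = (((7 + E)/(-24 - 25))/E)/6 = (((7 + E)/(-49))/E)/6 = ((-(7 + E)/49)/E)/6 = ((-1/7 - E/49)/E)/6 = (-1/7 - E/49)/(6*E))
55119 + O(-360, -293) = 55119 + (1/294)*(-7 - 1*(-293))/(-293) = 55119 + (1/294)*(-1/293)*(-7 + 293) = 55119 + (1/294)*(-1/293)*286 = 55119 - 143/43071 = 2374030306/43071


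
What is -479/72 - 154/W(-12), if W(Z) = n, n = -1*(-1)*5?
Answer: -13483/360 ≈ -37.453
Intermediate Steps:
n = 5 (n = 1*5 = 5)
W(Z) = 5
-479/72 - 154/W(-12) = -479/72 - 154/5 = -13483/360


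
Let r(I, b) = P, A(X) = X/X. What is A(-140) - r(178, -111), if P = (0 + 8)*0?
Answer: 1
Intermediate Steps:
A(X) = 1
P = 0 (P = 8*0 = 0)
r(I, b) = 0
A(-140) - r(178, -111) = 1 - 1*0 = 1 + 0 = 1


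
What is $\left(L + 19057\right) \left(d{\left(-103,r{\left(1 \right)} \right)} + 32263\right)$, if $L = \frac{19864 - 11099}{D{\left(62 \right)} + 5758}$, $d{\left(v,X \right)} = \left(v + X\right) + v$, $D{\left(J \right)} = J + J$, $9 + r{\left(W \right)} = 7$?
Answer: $\frac{3593430860145}{5882} \approx 6.1092 \cdot 10^{8}$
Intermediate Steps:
$r{\left(W \right)} = -2$ ($r{\left(W \right)} = -9 + 7 = -2$)
$D{\left(J \right)} = 2 J$
$d{\left(v,X \right)} = X + 2 v$ ($d{\left(v,X \right)} = \left(X + v\right) + v = X + 2 v$)
$L = \frac{8765}{5882}$ ($L = \frac{19864 - 11099}{2 \cdot 62 + 5758} = \frac{8765}{124 + 5758} = \frac{8765}{5882} \approx 1.4901$)
$\left(L + 19057\right) \left(d{\left(-103,r{\left(1 \right)} \right)} + 32263\right) = \left(\frac{8765}{5882} + 19057\right) \left(\left(-2 + 2 \left(-103\right)\right) + 32263\right) = \frac{112102039 \left(\left(-2 - 206\right) + 32263\right)}{5882} = \frac{112102039 \left(-208 + 32263\right)}{5882} = \frac{112102039}{5882} \cdot 32055 = \frac{3593430860145}{5882}$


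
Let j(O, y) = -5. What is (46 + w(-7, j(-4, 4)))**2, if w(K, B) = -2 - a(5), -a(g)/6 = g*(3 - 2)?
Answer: 5476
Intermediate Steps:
a(g) = -6*g (a(g) = -6*g*(3 - 2) = -6*g)
w(K, B) = 28 (w(K, B) = -2 - (-6)*5 = -2 - 1*(-30) = -2 + 30 = 28)
(46 + w(-7, j(-4, 4)))**2 = (46 + 28)**2 = 74**2 = 5476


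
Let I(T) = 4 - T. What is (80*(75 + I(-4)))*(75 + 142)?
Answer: 1440880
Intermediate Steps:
(80*(75 + I(-4)))*(75 + 142) = (80*(75 + (4 - 1*(-4))))*(75 + 142) = (80*(75 + (4 + 4)))*217 = (80*(75 + 8))*217 = (80*83)*217 = 6640*217 = 1440880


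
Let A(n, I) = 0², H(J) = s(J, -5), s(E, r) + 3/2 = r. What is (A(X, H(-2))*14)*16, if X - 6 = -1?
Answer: 0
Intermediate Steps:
s(E, r) = -3/2 + r
H(J) = -13/2 (H(J) = -3/2 - 5 = -13/2)
X = 5 (X = 6 - 1 = 5)
A(n, I) = 0
(A(X, H(-2))*14)*16 = (0*14)*16 = 0*16 = 0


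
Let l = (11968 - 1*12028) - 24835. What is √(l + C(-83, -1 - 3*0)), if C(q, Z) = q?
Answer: I*√24978 ≈ 158.04*I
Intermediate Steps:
l = -24895 (l = (11968 - 12028) - 24835 = -60 - 24835 = -24895)
√(l + C(-83, -1 - 3*0)) = √(-24895 - 83) = √(-24978) = I*√24978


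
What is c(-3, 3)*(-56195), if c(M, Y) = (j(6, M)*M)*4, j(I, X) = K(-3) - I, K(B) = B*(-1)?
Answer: -2023020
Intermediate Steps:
K(B) = -B
j(I, X) = 3 - I (j(I, X) = -1*(-3) - I = 3 - I)
c(M, Y) = -12*M (c(M, Y) = ((3 - 1*6)*M)*4 = ((3 - 6)*M)*4 = -3*M*4 = -12*M)
c(-3, 3)*(-56195) = -12*(-3)*(-56195) = 36*(-56195) = -2023020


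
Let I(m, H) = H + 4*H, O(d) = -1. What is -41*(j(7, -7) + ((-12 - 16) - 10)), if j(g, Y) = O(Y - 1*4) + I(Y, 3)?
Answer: 984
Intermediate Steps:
I(m, H) = 5*H
j(g, Y) = 14 (j(g, Y) = -1 + 5*3 = -1 + 15 = 14)
-41*(j(7, -7) + ((-12 - 16) - 10)) = -41*(14 + ((-12 - 16) - 10)) = -41*(14 + (-28 - 10)) = -41*(14 - 38) = -41*(-24) = 984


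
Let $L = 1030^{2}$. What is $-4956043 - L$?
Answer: $-6016943$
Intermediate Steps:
$L = 1060900$
$-4956043 - L = -4956043 - 1060900 = -6016943$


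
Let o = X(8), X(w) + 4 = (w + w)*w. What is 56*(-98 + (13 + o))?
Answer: 2184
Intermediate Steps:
X(w) = -4 + 2*w² (X(w) = -4 + (w + w)*w = -4 + (2*w)*w = -4 + 2*w²)
o = 124 (o = -4 + 2*8² = -4 + 2*64 = -4 + 128 = 124)
56*(-98 + (13 + o)) = 56*(-98 + (13 + 124)) = 56*(-98 + 137) = 56*39 = 2184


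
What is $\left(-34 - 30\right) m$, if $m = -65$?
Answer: $4160$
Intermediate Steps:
$\left(-34 - 30\right) m = \left(-34 - 30\right) \left(-65\right) = \left(-64\right) \left(-65\right) = 4160$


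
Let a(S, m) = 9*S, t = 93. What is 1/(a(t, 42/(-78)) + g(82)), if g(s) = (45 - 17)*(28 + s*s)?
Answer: 1/189893 ≈ 5.2661e-6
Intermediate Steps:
g(s) = 784 + 28*s² (g(s) = 28*(28 + s²) = 784 + 28*s²)
1/(a(t, 42/(-78)) + g(82)) = 1/(9*93 + (784 + 28*82²)) = 1/(837 + (784 + 28*6724)) = 1/(837 + (784 + 188272)) = 1/(837 + 189056) = 1/189893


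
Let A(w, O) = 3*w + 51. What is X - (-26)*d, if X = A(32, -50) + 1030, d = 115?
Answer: 4167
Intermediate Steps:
A(w, O) = 51 + 3*w
X = 1177 (X = (51 + 3*32) + 1030 = (51 + 96) + 1030 = 147 + 1030 = 1177)
X - (-26)*d = 1177 - (-26)*115 = 1177 - 1*(-2990) = 1177 + 2990 = 4167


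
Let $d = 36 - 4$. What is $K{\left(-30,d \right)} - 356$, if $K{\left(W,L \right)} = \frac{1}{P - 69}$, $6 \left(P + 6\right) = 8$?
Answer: $- \frac{78679}{221} \approx -356.01$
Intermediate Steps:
$P = - \frac{14}{3}$ ($P = -6 + \frac{1}{6} \cdot 8 = -6 + \frac{4}{3} = - \frac{14}{3} \approx -4.6667$)
$d = 32$ ($d = 36 - 4 = 32$)
$K{\left(W,L \right)} = - \frac{3}{221}$ ($K{\left(W,L \right)} = \frac{1}{- \frac{14}{3} - 69} = \frac{1}{- \frac{221}{3}} = - \frac{3}{221}$)
$K{\left(-30,d \right)} - 356 = - \frac{3}{221} - 356 = - \frac{78679}{221}$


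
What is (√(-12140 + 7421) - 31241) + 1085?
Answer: -30156 + 11*I*√39 ≈ -30156.0 + 68.695*I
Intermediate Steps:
(√(-12140 + 7421) - 31241) + 1085 = (√(-4719) - 31241) + 1085 = (11*I*√39 - 31241) + 1085 = (-31241 + 11*I*√39) + 1085 = -30156 + 11*I*√39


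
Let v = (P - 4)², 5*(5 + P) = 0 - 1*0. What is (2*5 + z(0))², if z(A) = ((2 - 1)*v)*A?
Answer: 100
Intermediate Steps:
P = -5 (P = -5 + (0 - 1*0)/5 = -5 + (0 + 0)/5 = -5 + (⅕)*0 = -5 + 0 = -5)
v = 81 (v = (-5 - 4)² = (-9)² = 81)
z(A) = 81*A (z(A) = ((2 - 1)*81)*A = (1*81)*A = 81*A)
(2*5 + z(0))² = (2*5 + 81*0)² = (10 + 0)² = 10² = 100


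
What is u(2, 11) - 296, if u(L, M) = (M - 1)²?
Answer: -196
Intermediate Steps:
u(L, M) = (-1 + M)²
u(2, 11) - 296 = (-1 + 11)² - 296 = 10² - 296 = 100 - 296 = -196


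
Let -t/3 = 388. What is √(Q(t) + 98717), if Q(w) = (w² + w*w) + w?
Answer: √2807345 ≈ 1675.5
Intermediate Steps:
t = -1164 (t = -3*388 = -1164)
Q(w) = w + 2*w² (Q(w) = (w² + w²) + w = 2*w² + w = w + 2*w²)
√(Q(t) + 98717) = √(-1164*(1 + 2*(-1164)) + 98717) = √(-1164*(1 - 2328) + 98717) = √(-1164*(-2327) + 98717) = √(2708628 + 98717) = √2807345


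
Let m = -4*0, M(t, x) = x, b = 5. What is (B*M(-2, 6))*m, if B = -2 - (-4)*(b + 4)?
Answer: 0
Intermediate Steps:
m = 0
B = 34 (B = -2 - (-4)*(5 + 4) = -2 - (-4)*9 = -2 - 1*(-36) = -2 + 36 = 34)
(B*M(-2, 6))*m = (34*6)*0 = 204*0 = 0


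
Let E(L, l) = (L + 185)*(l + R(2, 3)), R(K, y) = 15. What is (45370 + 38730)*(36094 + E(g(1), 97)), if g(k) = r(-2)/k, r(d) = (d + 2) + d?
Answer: 4759219000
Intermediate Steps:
r(d) = 2 + 2*d (r(d) = (2 + d) + d = 2 + 2*d)
g(k) = -2/k (g(k) = (2 + 2*(-2))/k = (2 - 4)/k = -2/k)
E(L, l) = (15 + l)*(185 + L) (E(L, l) = (L + 185)*(l + 15) = (185 + L)*(15 + l) = (15 + l)*(185 + L))
(45370 + 38730)*(36094 + E(g(1), 97)) = (45370 + 38730)*(36094 + (2775 + 15*(-2/1) + 185*97 - 2/1*97)) = 84100*(36094 + (2775 + 15*(-2*1) + 17945 - 2*1*97)) = 84100*(36094 + (2775 + 15*(-2) + 17945 - 2*97)) = 84100*(36094 + (2775 - 30 + 17945 - 194)) = 84100*(36094 + 20496) = 84100*56590 = 4759219000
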